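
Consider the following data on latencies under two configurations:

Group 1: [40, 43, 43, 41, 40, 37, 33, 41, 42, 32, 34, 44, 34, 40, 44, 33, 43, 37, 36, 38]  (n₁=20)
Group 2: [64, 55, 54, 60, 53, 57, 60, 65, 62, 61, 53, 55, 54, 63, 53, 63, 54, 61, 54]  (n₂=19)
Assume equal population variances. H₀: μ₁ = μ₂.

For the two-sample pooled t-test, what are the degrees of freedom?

degrees of freedom = 37

df = n₁ + n₂ − 2 = 20 + 19 − 2 = 37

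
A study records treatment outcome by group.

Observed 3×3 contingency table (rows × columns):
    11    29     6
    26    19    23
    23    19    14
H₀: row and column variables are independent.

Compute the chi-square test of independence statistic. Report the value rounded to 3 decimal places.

Row totals [46, 68, 56], col totals [60, 67, 43], n=170
χ² = (11−16.24)²/16.24 + (29−18.13)²/18.13 + (6−11.64)²/11.64 + (26−24.00)²/24.00 + (19−26.80)²/26.80 + (23−17.20)²/17.20 + (23−19.76)²/19.76 + (19−22.07)²/22.07 + (14−14.16)²/14.16 = 16.2870
df = 4

test statistic = 16.287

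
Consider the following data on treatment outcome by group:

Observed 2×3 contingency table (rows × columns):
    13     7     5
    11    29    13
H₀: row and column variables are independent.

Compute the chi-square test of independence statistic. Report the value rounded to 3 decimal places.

Row totals [25, 53], col totals [24, 36, 18], n=78
χ² = (13−7.69)²/7.69 + (7−11.54)²/11.54 + (5−5.77)²/5.77 + (11−16.31)²/16.31 + (29−24.46)²/24.46 + (13−12.23)²/12.23 = 8.1679
df = 2

test statistic = 8.168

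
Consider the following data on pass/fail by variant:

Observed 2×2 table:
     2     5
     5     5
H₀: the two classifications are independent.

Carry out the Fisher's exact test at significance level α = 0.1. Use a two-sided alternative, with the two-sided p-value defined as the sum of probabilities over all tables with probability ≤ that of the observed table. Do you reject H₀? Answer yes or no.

Margins: r₁=7, r₂=10, c₁=7, c₂=10, n=17
p_obs = C(7,2)·C(10,5)/C(17,7); sum pmf over tables with pmf ≤ p_obs
p-value (two-sided) = 0.62207
At α=0.1: p ≥ α → fail to reject H₀

reject H₀: no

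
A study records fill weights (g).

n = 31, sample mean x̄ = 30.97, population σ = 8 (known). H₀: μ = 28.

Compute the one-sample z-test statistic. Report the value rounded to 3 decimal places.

SE = σ/√n = 8/√31 = 1.4368
z = (x̄−μ₀)/SE = (30.97−28)/1.4368 = 2.0670

test statistic = 2.067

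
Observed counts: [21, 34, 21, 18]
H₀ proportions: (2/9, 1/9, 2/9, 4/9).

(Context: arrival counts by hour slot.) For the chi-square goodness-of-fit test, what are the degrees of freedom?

degrees of freedom = 3

df = k − 1 = 4 − 1 = 3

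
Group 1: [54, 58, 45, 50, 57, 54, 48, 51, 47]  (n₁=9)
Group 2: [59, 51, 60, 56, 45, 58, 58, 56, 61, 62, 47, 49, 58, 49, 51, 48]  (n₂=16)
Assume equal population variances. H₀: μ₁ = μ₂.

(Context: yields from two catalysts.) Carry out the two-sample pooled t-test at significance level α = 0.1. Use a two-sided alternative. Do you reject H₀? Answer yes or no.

x̄₁=51.556, s₁=4.503, n₁=9
x̄₂=54.250, s₂=5.556, n₂=16
s_p² = [8·4.503² + 15·5.556²]/23 = 27.1836
SE = √(s_p²·(1/9+1/16)) = 2.1724
t = (51.556−54.250)/2.1724 = -1.2403
df = 23
p-value (two-sided) = 0.22737
At α=0.1: p ≥ α → fail to reject H₀

reject H₀: no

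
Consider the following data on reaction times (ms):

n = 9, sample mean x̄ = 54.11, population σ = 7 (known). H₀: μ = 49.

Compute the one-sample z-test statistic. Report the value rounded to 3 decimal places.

test statistic = 2.190

SE = σ/√n = 7/√9 = 2.3333
z = (x̄−μ₀)/SE = (54.11−49)/2.3333 = 2.1900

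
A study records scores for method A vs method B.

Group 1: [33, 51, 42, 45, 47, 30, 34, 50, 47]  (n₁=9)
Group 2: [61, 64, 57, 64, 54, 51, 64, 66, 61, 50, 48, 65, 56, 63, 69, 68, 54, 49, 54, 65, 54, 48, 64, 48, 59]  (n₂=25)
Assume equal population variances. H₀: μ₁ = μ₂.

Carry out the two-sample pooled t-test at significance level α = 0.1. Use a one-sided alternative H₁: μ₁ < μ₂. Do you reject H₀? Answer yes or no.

x̄₁=42.111, s₁=7.849, n₁=9
x̄₂=58.240, s₂=6.869, n₂=25
s_p² = [8·7.849² + 24·6.869²]/32 = 50.7953
SE = √(s_p²·(1/9+1/25)) = 2.7705
t = (42.111−58.240)/2.7705 = -5.8216
df = 32
p-value (one-sided, H₁ less) = 0.00000
At α=0.1: p < α → reject H₀

reject H₀: yes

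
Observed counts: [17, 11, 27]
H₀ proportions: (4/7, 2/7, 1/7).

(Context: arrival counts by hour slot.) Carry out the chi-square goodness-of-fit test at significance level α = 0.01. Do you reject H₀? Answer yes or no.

n = 55; E_i = n·p_i = [31.43, 15.71, 7.86]
χ² = (17−31.43)²/31.43 + (11−15.71)²/15.71 + (27−7.86)²/7.86 = 54.6773
df = 2
p-value (upper-tail) = 0.00000
At α=0.01: p < α → reject H₀

reject H₀: yes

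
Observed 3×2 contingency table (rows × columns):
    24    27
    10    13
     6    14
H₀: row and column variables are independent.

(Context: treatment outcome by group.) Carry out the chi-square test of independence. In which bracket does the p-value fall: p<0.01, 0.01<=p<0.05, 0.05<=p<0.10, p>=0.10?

Row totals [51, 23, 20], col totals [40, 54], n=94
χ² = (24−21.70)²/21.70 + (27−29.30)²/29.30 + (10−9.79)²/9.79 + (13−13.21)²/13.21 + (6−8.51)²/8.51 + (14−11.49)²/11.49 = 1.7208
df = 2
p-value (upper-tail) = 0.42298
→ bracket: p>=0.10

p-value bracket: p>=0.10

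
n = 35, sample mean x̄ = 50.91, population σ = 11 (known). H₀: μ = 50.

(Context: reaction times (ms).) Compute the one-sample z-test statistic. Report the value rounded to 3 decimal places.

test statistic = 0.489

SE = σ/√n = 11/√35 = 1.8593
z = (x̄−μ₀)/SE = (50.91−50)/1.8593 = 0.4894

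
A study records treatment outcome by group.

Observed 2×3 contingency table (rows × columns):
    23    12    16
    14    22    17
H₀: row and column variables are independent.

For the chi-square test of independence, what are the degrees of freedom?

degrees of freedom = 2

df = (r−1)(c−1) = (2−1)·(3−1) = 2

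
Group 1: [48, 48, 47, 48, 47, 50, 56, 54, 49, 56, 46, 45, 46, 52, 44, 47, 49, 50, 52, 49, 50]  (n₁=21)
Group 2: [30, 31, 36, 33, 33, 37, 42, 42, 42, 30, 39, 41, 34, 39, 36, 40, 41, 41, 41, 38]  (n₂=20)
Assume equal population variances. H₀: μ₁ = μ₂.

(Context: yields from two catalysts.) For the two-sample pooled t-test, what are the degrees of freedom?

degrees of freedom = 39

df = n₁ + n₂ − 2 = 21 + 20 − 2 = 39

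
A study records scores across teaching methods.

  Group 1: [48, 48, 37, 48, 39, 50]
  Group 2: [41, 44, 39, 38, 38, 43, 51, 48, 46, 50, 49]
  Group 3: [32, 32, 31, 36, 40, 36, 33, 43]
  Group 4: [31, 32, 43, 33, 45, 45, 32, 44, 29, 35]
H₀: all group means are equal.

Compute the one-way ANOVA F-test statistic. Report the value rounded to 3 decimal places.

test statistic = 7.078

Group means [45.00, 44.27, 35.38, 36.90], grand mean 40.257
SSB = Σnᵢ(x̄ᵢ−x̄)² = 615.729; SSW = ΣΣ(x−x̄ᵢ)² = 898.957
MSB = 615.729/3 = 205.2430; MSW = 898.957/31 = 28.9986
F = MSB/MSW = 7.0777
df = (3, 31)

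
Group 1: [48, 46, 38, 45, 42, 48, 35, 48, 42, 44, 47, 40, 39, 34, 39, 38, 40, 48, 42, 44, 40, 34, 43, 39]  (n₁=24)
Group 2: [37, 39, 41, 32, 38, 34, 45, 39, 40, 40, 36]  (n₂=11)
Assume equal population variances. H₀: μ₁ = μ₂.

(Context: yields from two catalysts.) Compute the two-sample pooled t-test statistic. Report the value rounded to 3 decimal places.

x̄₁=41.792, s₁=4.423, n₁=24
x̄₂=38.273, s₂=3.524, n₂=11
s_p² = [23·4.423² + 10·3.524²]/33 = 17.3982
SE = √(s_p²·(1/24+1/11)) = 1.5187
t = (41.792−38.273)/1.5187 = 2.3170
df = 33

test statistic = 2.317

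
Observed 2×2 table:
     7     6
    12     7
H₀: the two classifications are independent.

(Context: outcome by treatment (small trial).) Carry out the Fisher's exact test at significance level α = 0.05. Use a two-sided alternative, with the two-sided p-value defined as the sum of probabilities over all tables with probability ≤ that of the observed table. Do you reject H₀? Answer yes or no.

reject H₀: no

Margins: r₁=13, r₂=19, c₁=19, c₂=13, n=32
p_obs = C(13,7)·C(19,12)/C(32,19); sum pmf over tables with pmf ≤ p_obs
p-value (two-sided) = 0.71997
At α=0.05: p ≥ α → fail to reject H₀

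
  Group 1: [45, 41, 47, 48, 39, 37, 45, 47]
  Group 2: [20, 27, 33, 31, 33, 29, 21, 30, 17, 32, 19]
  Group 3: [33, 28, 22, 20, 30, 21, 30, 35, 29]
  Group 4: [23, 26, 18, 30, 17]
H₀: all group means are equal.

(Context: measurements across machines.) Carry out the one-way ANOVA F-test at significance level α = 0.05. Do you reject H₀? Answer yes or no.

Group means [43.62, 26.55, 27.56, 22.80], grand mean 30.394
SSB = Σnᵢ(x̄ᵢ−x̄)² = 1924.254; SSW = ΣΣ(x−x̄ᵢ)² = 839.624
MSB = 1924.254/3 = 641.4181; MSW = 839.624/29 = 28.9526
F = MSB/MSW = 22.1541
df = (3, 29)
p-value (upper-tail) = 0.00000
At α=0.05: p < α → reject H₀

reject H₀: yes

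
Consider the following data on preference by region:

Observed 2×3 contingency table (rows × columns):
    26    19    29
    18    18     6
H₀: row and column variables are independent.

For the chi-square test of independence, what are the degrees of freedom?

df = (r−1)(c−1) = (2−1)·(3−1) = 2

degrees of freedom = 2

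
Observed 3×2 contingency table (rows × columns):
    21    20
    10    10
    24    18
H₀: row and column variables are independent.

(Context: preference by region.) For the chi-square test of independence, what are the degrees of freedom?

df = (r−1)(c−1) = (3−1)·(2−1) = 2

degrees of freedom = 2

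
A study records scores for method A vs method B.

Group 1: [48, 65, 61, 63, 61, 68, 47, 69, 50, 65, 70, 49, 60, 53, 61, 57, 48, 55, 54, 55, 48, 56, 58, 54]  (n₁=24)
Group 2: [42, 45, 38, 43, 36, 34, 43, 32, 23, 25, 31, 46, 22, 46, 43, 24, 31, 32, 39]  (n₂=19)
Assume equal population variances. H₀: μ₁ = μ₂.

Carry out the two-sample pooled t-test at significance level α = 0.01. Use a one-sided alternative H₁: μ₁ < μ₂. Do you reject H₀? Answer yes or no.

x̄₁=57.292, s₁=7.080, n₁=24
x̄₂=35.526, s₂=8.127, n₂=19
s_p² = [23·7.080² + 18·8.127²]/41 = 57.1145
SE = √(s_p²·(1/24+1/19)) = 2.3207
t = (57.292−35.526)/2.3207 = 9.3787
df = 41
p-value (one-sided, H₁ less) = 1.00000
At α=0.01: p ≥ α → fail to reject H₀

reject H₀: no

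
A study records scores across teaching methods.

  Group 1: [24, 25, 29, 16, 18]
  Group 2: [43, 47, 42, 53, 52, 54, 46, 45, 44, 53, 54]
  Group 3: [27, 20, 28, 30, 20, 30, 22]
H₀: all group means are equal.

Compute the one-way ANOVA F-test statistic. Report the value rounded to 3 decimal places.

test statistic = 74.413

Group means [22.40, 48.45, 25.29], grand mean 35.739
SSB = Σnᵢ(x̄ᵢ−x̄)² = 3433.079; SSW = ΣΣ(x−x̄ᵢ)² = 461.356
MSB = 3433.079/2 = 1716.5395; MSW = 461.356/20 = 23.0678
F = MSB/MSW = 74.4128
df = (2, 20)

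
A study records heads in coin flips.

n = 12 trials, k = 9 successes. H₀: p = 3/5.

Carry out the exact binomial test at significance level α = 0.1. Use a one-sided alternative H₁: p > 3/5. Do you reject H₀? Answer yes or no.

reject H₀: no

Exact binomial: n=12, k=9, p₀=3/5=0.6000
P(X≥9) from Σ C(n,i)·p₀^i·(1−p₀)^(n−i)
p-value (one-sided, H₁ greater) = 0.22534
At α=0.1: p ≥ α → fail to reject H₀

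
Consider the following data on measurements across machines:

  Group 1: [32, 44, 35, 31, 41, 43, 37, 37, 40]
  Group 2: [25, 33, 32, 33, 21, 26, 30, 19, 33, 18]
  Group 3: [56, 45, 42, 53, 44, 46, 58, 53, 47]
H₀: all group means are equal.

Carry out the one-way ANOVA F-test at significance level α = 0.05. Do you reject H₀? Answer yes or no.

Group means [37.78, 27.00, 49.33], grand mean 37.643
SSB = Σnᵢ(x̄ᵢ−x̄)² = 2362.873; SSW = ΣΣ(x−x̄ᵢ)² = 761.556
MSB = 2362.873/2 = 1181.4365; MSW = 761.556/25 = 30.4622
F = MSB/MSW = 38.7837
df = (2, 25)
p-value (upper-tail) = 0.00000
At α=0.05: p < α → reject H₀

reject H₀: yes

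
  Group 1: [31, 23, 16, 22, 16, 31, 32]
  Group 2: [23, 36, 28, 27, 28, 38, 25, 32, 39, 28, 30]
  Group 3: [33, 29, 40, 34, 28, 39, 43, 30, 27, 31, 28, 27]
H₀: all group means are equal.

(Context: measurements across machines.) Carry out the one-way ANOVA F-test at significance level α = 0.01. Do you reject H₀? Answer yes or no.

reject H₀: no

Group means [24.43, 30.36, 32.42], grand mean 29.800
SSB = Σnᵢ(x̄ᵢ−x̄)² = 287.624; SSW = ΣΣ(x−x̄ᵢ)² = 905.176
MSB = 287.624/2 = 143.8118; MSW = 905.176/27 = 33.5251
F = MSB/MSW = 4.2897
df = (2, 27)
p-value (upper-tail) = 0.02411
At α=0.01: p ≥ α → fail to reject H₀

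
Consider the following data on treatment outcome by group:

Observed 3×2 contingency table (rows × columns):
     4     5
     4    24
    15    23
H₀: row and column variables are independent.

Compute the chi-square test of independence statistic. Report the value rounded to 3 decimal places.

Row totals [9, 28, 38], col totals [23, 52], n=75
χ² = (4−2.76)²/2.76 + (5−6.24)²/6.24 + (4−8.59)²/8.59 + (24−19.41)²/19.41 + (15−11.65)²/11.65 + (23−26.35)²/26.35 = 5.7234
df = 2

test statistic = 5.723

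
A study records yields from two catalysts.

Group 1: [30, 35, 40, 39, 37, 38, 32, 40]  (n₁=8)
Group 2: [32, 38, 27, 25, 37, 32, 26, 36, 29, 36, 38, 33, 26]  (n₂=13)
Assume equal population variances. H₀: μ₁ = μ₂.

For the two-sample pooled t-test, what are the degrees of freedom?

degrees of freedom = 19

df = n₁ + n₂ − 2 = 8 + 13 − 2 = 19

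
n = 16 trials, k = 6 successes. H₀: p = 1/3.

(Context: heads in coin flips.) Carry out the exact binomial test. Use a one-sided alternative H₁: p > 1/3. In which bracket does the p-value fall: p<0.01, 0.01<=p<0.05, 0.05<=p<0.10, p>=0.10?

Exact binomial: n=16, k=6, p₀=1/3=0.3333
P(X≥6) from Σ C(n,i)·p₀^i·(1−p₀)^(n−i)
p-value (one-sided, H₁ greater) = 0.45306
→ bracket: p>=0.10

p-value bracket: p>=0.10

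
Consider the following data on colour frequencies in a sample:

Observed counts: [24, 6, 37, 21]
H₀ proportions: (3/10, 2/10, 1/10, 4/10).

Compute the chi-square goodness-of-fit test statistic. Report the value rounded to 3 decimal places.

n = 88; E_i = n·p_i = [26.40, 17.60, 8.80, 35.20]
χ² = (24−26.40)²/26.40 + (6−17.60)²/17.60 + (37−8.80)²/8.80 + (21−35.20)²/35.20 = 103.9602
df = 3

test statistic = 103.960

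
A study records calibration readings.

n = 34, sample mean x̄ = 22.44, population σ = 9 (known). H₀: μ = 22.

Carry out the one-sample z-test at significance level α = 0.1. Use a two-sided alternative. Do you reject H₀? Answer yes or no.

SE = σ/√n = 9/√34 = 1.5435
z = (x̄−μ₀)/SE = (22.44−22)/1.5435 = 0.2851
p-value (two-sided) = 0.77559
At α=0.1: p ≥ α → fail to reject H₀

reject H₀: no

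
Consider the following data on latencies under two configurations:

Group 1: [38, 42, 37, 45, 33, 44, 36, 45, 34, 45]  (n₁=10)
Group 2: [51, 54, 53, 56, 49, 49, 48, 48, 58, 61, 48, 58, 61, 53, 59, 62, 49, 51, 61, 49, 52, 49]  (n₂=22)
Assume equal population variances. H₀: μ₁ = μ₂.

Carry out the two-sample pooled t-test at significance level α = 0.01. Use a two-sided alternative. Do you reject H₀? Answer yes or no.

reject H₀: yes

x̄₁=39.900, s₁=4.818, n₁=10
x̄₂=53.591, s₂=5.002, n₂=22
s_p² = [9·4.818² + 21·5.002²]/30 = 24.4739
SE = √(s_p²·(1/10+1/22)) = 1.8868
t = (39.900−53.591)/1.8868 = -7.2563
df = 30
p-value (two-sided) = 0.00000
At α=0.01: p < α → reject H₀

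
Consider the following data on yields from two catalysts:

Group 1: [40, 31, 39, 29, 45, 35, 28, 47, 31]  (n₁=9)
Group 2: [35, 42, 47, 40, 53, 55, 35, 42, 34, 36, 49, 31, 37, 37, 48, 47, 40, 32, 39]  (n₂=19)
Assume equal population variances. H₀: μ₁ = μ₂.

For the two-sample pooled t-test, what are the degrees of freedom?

df = n₁ + n₂ − 2 = 9 + 19 − 2 = 26

degrees of freedom = 26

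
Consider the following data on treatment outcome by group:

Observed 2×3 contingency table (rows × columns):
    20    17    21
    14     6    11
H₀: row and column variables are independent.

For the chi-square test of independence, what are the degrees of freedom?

degrees of freedom = 2

df = (r−1)(c−1) = (2−1)·(3−1) = 2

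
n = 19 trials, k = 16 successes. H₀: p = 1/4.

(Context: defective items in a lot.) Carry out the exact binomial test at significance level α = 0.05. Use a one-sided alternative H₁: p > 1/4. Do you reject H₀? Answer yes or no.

Exact binomial: n=19, k=16, p₀=1/4=0.2500
P(X≥16) from Σ C(n,i)·p₀^i·(1−p₀)^(n−i)
p-value (one-sided, H₁ greater) = 0.00000
At α=0.05: p < α → reject H₀

reject H₀: yes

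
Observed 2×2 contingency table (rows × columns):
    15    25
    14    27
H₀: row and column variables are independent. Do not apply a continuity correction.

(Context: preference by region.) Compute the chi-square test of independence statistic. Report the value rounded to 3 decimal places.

Row totals [40, 41], col totals [29, 52], n=81
χ² = (15−14.32)²/14.32 + (25−25.68)²/25.68 + (14−14.68)²/14.68 + (27−26.32)²/26.32 = 0.0991
df = 1

test statistic = 0.099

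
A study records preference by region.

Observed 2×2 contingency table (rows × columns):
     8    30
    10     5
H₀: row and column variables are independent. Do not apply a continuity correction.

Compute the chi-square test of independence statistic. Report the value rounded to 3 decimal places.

Row totals [38, 15], col totals [18, 35], n=53
χ² = (8−12.91)²/12.91 + (30−25.09)²/25.09 + (10−5.09)²/5.09 + (5−9.91)²/9.91 = 9.9772
df = 1

test statistic = 9.977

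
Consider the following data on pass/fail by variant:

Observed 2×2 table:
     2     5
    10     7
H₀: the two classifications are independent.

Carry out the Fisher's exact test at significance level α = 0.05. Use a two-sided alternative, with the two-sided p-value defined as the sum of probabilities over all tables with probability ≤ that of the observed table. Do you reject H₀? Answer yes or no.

Margins: r₁=7, r₂=17, c₁=12, c₂=12, n=24
p_obs = C(7,2)·C(17,10)/C(24,12); sum pmf over tables with pmf ≤ p_obs
p-value (two-sided) = 0.37071
At α=0.05: p ≥ α → fail to reject H₀

reject H₀: no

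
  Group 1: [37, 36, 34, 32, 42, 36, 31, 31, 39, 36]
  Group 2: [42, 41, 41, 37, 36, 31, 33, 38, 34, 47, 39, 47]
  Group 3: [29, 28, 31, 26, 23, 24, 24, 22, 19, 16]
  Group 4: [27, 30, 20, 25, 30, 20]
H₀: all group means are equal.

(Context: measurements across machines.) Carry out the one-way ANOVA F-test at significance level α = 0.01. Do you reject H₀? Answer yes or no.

reject H₀: yes

Group means [35.40, 38.83, 24.20, 25.33], grand mean 31.947
SSB = Σnᵢ(x̄ᵢ−x̄)² = 1550.895; SSW = ΣΣ(x−x̄ᵢ)² = 687.000
MSB = 1550.895/3 = 516.9649; MSW = 687.000/34 = 20.2059
F = MSB/MSW = 25.5849
df = (3, 34)
p-value (upper-tail) = 0.00000
At α=0.01: p < α → reject H₀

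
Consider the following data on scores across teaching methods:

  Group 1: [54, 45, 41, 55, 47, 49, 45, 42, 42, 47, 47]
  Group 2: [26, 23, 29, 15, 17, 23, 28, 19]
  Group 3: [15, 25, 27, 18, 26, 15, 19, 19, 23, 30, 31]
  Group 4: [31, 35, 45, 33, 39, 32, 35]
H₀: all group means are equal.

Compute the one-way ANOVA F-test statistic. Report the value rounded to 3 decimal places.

Group means [46.73, 22.50, 22.55, 35.71], grand mean 32.216
SSB = Σnᵢ(x̄ᵢ−x̄)² = 4185.933; SSW = ΣΣ(x−x̄ᵢ)² = 860.338
MSB = 4185.933/3 = 1395.3109; MSW = 860.338/33 = 26.0708
F = MSB/MSW = 53.5200
df = (3, 33)

test statistic = 53.520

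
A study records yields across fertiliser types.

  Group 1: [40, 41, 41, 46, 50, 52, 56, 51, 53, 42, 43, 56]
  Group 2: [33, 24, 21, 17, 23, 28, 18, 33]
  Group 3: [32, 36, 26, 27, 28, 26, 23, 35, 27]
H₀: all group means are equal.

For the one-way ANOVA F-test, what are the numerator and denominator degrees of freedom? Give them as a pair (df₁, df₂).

degrees of freedom = [2, 26]

k = 3 groups, N = 29 total
df = (k−1, N−k) = (3−1, 29−3) = (2, 26)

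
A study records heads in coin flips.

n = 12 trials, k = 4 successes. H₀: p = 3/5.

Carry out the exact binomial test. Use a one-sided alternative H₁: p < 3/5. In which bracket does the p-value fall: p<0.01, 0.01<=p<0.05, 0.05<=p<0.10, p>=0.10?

p-value bracket: 0.05<=p<0.10

Exact binomial: n=12, k=4, p₀=3/5=0.6000
P(X≤4) from Σ C(n,i)·p₀^i·(1−p₀)^(n−i)
p-value (one-sided, H₁ less) = 0.05731
→ bracket: 0.05<=p<0.10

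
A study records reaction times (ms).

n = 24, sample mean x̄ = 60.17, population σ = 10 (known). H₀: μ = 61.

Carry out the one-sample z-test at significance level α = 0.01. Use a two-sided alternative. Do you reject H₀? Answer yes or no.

reject H₀: no

SE = σ/√n = 10/√24 = 2.0412
z = (x̄−μ₀)/SE = (60.17−61)/2.0412 = -0.4066
p-value (two-sided) = 0.68429
At α=0.01: p ≥ α → fail to reject H₀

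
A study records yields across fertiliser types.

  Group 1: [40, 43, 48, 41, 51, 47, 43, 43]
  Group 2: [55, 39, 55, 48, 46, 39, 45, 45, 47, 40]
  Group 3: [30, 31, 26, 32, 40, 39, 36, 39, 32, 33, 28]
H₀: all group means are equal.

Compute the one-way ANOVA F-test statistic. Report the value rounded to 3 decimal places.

Group means [44.50, 45.90, 33.27], grand mean 40.724
SSB = Σnᵢ(x̄ᵢ−x̄)² = 992.711; SSW = ΣΣ(x−x̄ᵢ)² = 621.082
MSB = 992.711/2 = 496.3556; MSW = 621.082/26 = 23.8878
F = MSB/MSW = 20.7787
df = (2, 26)

test statistic = 20.779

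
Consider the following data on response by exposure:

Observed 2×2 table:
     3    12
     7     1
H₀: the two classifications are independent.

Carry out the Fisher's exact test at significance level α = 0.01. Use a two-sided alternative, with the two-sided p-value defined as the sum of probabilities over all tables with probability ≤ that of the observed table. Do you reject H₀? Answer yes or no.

Margins: r₁=15, r₂=8, c₁=10, c₂=13, n=23
p_obs = C(15,3)·C(8,7)/C(23,10); sum pmf over tables with pmf ≤ p_obs
p-value (two-sided) = 0.00590
At α=0.01: p < α → reject H₀

reject H₀: yes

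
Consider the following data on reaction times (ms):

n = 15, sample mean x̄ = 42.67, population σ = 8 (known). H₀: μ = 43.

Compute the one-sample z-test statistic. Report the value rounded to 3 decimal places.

SE = σ/√n = 8/√15 = 2.0656
z = (x̄−μ₀)/SE = (42.67−43)/2.0656 = -0.1598

test statistic = -0.160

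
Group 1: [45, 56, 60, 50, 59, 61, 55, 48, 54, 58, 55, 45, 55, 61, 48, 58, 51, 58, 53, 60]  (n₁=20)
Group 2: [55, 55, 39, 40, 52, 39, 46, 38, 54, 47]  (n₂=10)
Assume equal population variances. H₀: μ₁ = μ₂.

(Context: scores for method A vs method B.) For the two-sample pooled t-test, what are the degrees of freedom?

df = n₁ + n₂ − 2 = 20 + 10 − 2 = 28

degrees of freedom = 28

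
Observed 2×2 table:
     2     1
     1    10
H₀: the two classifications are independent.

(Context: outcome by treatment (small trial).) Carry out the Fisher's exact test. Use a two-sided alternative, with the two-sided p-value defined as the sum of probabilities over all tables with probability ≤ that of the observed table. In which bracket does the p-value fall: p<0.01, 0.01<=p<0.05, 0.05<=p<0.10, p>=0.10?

Margins: r₁=3, r₂=11, c₁=3, c₂=11, n=14
p_obs = C(3,2)·C(11,1)/C(14,3); sum pmf over tables with pmf ≤ p_obs
p-value (two-sided) = 0.09341
→ bracket: 0.05<=p<0.10

p-value bracket: 0.05<=p<0.10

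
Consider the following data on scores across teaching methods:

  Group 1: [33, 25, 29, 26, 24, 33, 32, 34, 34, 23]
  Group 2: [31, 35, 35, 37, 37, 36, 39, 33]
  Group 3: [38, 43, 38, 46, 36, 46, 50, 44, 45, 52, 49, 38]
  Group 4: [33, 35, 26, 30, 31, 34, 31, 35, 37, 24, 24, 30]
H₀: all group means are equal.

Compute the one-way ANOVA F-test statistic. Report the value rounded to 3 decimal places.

Group means [29.30, 35.38, 43.75, 30.83], grand mean 35.024
SSB = Σnᵢ(x̄ᵢ−x̄)² = 1453.085; SSW = ΣΣ(x−x̄ᵢ)² = 731.892
MSB = 1453.085/3 = 484.3615; MSW = 731.892/38 = 19.2603
F = MSB/MSW = 25.1482
df = (3, 38)

test statistic = 25.148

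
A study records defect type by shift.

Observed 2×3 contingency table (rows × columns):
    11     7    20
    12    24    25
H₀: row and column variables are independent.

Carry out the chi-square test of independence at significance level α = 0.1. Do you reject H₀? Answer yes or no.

Row totals [38, 61], col totals [23, 31, 45], n=99
χ² = (11−8.83)²/8.83 + (7−11.90)²/11.90 + (20−17.27)²/17.27 + (12−14.17)²/14.17 + (24−19.10)²/19.10 + (25−27.73)²/27.73 = 4.8394
df = 2
p-value (upper-tail) = 0.08895
At α=0.1: p < α → reject H₀

reject H₀: yes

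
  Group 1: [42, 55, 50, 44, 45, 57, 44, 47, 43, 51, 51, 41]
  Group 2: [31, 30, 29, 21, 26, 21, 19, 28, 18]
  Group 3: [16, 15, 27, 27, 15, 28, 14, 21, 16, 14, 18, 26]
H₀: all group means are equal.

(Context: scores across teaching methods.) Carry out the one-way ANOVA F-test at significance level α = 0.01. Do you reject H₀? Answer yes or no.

reject H₀: yes

Group means [47.50, 24.78, 19.75], grand mean 31.212
SSB = Σnᵢ(x̄ᵢ−x̄)² = 5132.710; SSW = ΣΣ(x−x̄ᵢ)² = 860.806
MSB = 5132.710/2 = 2566.3548; MSW = 860.806/30 = 28.6935
F = MSB/MSW = 89.4402
df = (2, 30)
p-value (upper-tail) = 0.00000
At α=0.01: p < α → reject H₀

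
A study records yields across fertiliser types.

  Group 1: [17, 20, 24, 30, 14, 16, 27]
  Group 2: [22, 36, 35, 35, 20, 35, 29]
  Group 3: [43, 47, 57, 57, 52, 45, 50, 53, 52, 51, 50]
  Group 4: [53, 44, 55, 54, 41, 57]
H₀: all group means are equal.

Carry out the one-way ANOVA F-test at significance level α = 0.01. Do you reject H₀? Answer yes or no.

Group means [21.14, 30.29, 50.64, 50.67], grand mean 39.387
SSB = Σnᵢ(x̄ᵢ−x̄)² = 5065.190; SSW = ΣΣ(x−x̄ᵢ)² = 900.165
MSB = 5065.190/3 = 1688.3968; MSW = 900.165/27 = 33.3394
F = MSB/MSW = 50.6426
df = (3, 27)
p-value (upper-tail) = 0.00000
At α=0.01: p < α → reject H₀

reject H₀: yes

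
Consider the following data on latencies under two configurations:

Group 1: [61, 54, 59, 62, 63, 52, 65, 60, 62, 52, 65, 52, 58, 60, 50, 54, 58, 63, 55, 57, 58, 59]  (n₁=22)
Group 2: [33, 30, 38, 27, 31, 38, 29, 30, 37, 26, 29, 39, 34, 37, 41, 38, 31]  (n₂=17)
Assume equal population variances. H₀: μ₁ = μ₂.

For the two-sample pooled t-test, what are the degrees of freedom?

df = n₁ + n₂ − 2 = 22 + 17 − 2 = 37

degrees of freedom = 37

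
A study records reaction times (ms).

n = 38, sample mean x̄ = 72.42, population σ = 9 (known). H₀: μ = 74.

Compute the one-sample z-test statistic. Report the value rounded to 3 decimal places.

SE = σ/√n = 9/√38 = 1.4600
z = (x̄−μ₀)/SE = (72.42−74)/1.4600 = -1.0822

test statistic = -1.082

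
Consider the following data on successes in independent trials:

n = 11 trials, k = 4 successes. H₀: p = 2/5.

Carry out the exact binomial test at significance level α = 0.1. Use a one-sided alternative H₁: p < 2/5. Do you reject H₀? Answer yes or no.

Exact binomial: n=11, k=4, p₀=2/5=0.4000
P(X≤4) from Σ C(n,i)·p₀^i·(1−p₀)^(n−i)
p-value (one-sided, H₁ less) = 0.53277
At α=0.1: p ≥ α → fail to reject H₀

reject H₀: no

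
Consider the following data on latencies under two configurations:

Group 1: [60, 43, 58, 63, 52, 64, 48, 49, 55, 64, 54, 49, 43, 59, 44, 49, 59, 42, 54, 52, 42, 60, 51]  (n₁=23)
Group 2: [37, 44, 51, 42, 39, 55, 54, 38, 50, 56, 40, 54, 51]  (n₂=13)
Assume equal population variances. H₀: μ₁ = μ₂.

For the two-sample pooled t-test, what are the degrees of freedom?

degrees of freedom = 34

df = n₁ + n₂ − 2 = 23 + 13 − 2 = 34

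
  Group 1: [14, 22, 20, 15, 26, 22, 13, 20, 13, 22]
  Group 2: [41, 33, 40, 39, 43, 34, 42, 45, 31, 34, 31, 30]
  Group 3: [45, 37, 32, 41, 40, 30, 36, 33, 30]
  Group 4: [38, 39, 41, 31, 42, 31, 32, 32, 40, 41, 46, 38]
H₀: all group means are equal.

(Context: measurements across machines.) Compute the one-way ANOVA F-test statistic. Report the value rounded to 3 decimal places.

Group means [18.70, 36.92, 36.00, 37.58], grand mean 32.674
SSB = Σnᵢ(x̄ᵢ−x̄)² = 2557.509; SSW = ΣΣ(x−x̄ᵢ)² = 989.933
MSB = 2557.509/3 = 852.5028; MSW = 989.933/39 = 25.3829
F = MSB/MSW = 33.5857
df = (3, 39)

test statistic = 33.586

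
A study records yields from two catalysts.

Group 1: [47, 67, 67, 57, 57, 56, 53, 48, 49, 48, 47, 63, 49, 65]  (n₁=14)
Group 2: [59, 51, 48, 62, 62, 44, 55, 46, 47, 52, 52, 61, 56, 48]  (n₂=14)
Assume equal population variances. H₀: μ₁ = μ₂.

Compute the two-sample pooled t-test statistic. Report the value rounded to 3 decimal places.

x̄₁=55.214, s₁=7.658, n₁=14
x̄₂=53.071, s₂=6.183, n₂=14
s_p² = [13·7.658² + 13·6.183²]/26 = 48.4341
SE = √(s_p²·(1/14+1/14)) = 2.6304
t = (55.214−53.071)/2.6304 = 0.8146
df = 26

test statistic = 0.815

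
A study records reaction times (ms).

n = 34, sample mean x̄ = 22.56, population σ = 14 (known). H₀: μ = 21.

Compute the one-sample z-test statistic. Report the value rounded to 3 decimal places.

test statistic = 0.650

SE = σ/√n = 14/√34 = 2.4010
z = (x̄−μ₀)/SE = (22.56−21)/2.4010 = 0.6497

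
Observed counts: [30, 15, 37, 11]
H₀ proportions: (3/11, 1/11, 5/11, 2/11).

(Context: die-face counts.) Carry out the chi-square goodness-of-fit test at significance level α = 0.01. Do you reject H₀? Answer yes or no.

reject H₀: no

n = 93; E_i = n·p_i = [25.36, 8.45, 42.27, 16.91]
χ² = (30−25.36)²/25.36 + (15−8.45)²/8.45 + (37−42.27)²/42.27 + (11−16.91)²/16.91 = 8.6376
df = 3
p-value (upper-tail) = 0.03452
At α=0.01: p ≥ α → fail to reject H₀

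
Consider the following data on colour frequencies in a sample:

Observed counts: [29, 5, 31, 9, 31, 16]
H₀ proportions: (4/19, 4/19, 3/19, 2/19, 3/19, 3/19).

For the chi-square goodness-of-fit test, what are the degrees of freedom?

df = k − 1 = 6 − 1 = 5

degrees of freedom = 5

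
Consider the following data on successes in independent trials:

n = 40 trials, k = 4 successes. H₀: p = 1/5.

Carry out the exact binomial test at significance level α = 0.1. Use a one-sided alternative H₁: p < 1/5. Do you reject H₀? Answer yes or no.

Exact binomial: n=40, k=4, p₀=1/5=0.2000
P(X≤4) from Σ C(n,i)·p₀^i·(1−p₀)^(n−i)
p-value (one-sided, H₁ less) = 0.07591
At α=0.1: p < α → reject H₀

reject H₀: yes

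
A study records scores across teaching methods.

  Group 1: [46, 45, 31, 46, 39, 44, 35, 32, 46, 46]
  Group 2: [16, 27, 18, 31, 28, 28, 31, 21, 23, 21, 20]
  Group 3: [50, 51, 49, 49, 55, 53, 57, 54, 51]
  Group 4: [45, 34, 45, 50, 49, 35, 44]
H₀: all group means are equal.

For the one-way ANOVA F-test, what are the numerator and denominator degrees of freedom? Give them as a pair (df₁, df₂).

k = 4 groups, N = 37 total
df = (k−1, N−k) = (4−1, 37−4) = (3, 33)

degrees of freedom = [3, 33]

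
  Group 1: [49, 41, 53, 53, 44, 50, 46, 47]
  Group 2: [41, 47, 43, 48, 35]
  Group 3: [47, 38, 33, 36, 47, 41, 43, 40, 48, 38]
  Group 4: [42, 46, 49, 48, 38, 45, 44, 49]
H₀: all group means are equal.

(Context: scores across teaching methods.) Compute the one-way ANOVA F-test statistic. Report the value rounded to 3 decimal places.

Group means [47.88, 42.80, 41.10, 45.12], grand mean 44.161
SSB = Σnᵢ(x̄ᵢ−x̄)² = 220.744; SSW = ΣΣ(x−x̄ᵢ)² = 567.450
MSB = 220.744/3 = 73.5812; MSW = 567.450/27 = 21.0167
F = MSB/MSW = 3.5011
df = (3, 27)

test statistic = 3.501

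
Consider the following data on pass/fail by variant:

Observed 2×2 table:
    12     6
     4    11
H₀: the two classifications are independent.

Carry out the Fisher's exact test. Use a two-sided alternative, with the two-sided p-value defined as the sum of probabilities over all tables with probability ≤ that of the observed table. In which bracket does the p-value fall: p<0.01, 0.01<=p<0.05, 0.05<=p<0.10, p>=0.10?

p-value bracket: 0.01<=p<0.05

Margins: r₁=18, r₂=15, c₁=16, c₂=17, n=33
p_obs = C(18,12)·C(15,4)/C(33,16); sum pmf over tables with pmf ≤ p_obs
p-value (two-sided) = 0.03664
→ bracket: 0.01<=p<0.05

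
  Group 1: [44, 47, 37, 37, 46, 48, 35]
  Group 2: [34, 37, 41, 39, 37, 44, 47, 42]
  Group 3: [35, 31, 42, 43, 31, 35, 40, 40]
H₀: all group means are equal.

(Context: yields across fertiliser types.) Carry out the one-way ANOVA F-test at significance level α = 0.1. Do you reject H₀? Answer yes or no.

reject H₀: no

Group means [42.00, 40.12, 37.12], grand mean 39.652
SSB = Σnᵢ(x̄ᵢ−x̄)² = 91.467; SSW = ΣΣ(x−x̄ᵢ)² = 463.750
MSB = 91.467/2 = 45.7337; MSW = 463.750/20 = 23.1875
F = MSB/MSW = 1.9723
df = (2, 20)
p-value (upper-tail) = 0.16528
At α=0.1: p ≥ α → fail to reject H₀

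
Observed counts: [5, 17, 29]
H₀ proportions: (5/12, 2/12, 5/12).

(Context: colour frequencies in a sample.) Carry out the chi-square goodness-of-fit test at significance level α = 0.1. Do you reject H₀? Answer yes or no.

reject H₀: yes

n = 51; E_i = n·p_i = [21.25, 8.50, 21.25]
χ² = (5−21.25)²/21.25 + (17−8.50)²/8.50 + (29−21.25)²/21.25 = 23.7529
df = 2
p-value (upper-tail) = 0.00001
At α=0.1: p < α → reject H₀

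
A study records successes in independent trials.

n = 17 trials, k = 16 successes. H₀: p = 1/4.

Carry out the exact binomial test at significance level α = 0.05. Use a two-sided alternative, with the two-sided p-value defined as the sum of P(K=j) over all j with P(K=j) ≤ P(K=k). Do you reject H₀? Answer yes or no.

Exact binomial: n=17, k=16, p₀=1/4=0.2500
P(X=j) = C(n,j)·p₀^j·(1−p₀)^(n−j); p = Σ P(X=j) over j with P(X=j) ≤ P(X=16)
p-value (two-sided) = 0.00000
At α=0.05: p < α → reject H₀

reject H₀: yes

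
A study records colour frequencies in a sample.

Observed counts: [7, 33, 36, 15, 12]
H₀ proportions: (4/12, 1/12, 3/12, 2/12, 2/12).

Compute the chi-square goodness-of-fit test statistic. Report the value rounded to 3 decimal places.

test statistic = 97.126

n = 103; E_i = n·p_i = [34.33, 8.58, 25.75, 17.17, 17.17]
χ² = (7−34.33)²/34.33 + (33−8.58)²/8.58 + (36−25.75)²/25.75 + (15−17.17)²/17.17 + (12−17.17)²/17.17 = 97.1262
df = 4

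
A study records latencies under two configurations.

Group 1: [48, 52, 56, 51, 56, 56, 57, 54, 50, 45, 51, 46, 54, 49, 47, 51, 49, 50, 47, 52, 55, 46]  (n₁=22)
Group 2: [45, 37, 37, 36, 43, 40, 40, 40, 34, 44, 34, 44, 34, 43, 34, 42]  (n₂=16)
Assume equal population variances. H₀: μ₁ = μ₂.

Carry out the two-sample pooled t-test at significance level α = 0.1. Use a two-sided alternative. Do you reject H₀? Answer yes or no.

reject H₀: yes

x̄₁=51.000, s₁=3.677, n₁=22
x̄₂=39.188, s₂=4.053, n₂=16
s_p² = [21·3.677² + 15·4.053²]/36 = 14.7344
SE = √(s_p²·(1/22+1/16)) = 1.2612
t = (51.000−39.188)/1.2612 = 9.3660
df = 36
p-value (two-sided) = 0.00000
At α=0.1: p < α → reject H₀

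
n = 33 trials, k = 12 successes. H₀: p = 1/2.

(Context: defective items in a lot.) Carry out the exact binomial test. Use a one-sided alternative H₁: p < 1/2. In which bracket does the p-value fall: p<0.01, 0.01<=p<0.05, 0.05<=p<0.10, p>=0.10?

p-value bracket: 0.05<=p<0.10

Exact binomial: n=33, k=12, p₀=1/2=0.5000
P(X≤12) from Σ C(n,i)·p₀^i·(1−p₀)^(n−i)
p-value (one-sided, H₁ less) = 0.08138
→ bracket: 0.05<=p<0.10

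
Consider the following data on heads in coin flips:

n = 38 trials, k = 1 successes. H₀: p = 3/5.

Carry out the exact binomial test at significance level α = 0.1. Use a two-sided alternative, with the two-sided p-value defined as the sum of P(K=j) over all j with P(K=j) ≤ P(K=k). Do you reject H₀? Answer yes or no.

Exact binomial: n=38, k=1, p₀=3/5=0.6000
P(X=j) = C(n,j)·p₀^j·(1−p₀)^(n−j); p = Σ P(X=j) over j with P(X=j) ≤ P(X=1)
p-value (two-sided) = 0.00000
At α=0.1: p < α → reject H₀

reject H₀: yes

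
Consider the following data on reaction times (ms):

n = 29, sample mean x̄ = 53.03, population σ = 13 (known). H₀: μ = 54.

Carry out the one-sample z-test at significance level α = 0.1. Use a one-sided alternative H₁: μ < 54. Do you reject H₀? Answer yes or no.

reject H₀: no

SE = σ/√n = 13/√29 = 2.4140
z = (x̄−μ₀)/SE = (53.03−54)/2.4140 = -0.4018
p-value (one-sided, H₁ less) = 0.34391
At α=0.1: p ≥ α → fail to reject H₀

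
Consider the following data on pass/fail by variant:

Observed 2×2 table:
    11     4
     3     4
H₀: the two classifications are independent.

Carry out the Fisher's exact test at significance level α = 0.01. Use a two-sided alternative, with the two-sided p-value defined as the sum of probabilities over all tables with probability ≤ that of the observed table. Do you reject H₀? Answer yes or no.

Margins: r₁=15, r₂=7, c₁=14, c₂=8, n=22
p_obs = C(15,11)·C(7,3)/C(22,14); sum pmf over tables with pmf ≤ p_obs
p-value (two-sided) = 0.34262
At α=0.01: p ≥ α → fail to reject H₀

reject H₀: no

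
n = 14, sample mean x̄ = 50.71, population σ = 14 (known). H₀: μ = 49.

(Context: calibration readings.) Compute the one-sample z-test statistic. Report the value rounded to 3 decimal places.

SE = σ/√n = 14/√14 = 3.7417
z = (x̄−μ₀)/SE = (50.71−49)/3.7417 = 0.4570

test statistic = 0.457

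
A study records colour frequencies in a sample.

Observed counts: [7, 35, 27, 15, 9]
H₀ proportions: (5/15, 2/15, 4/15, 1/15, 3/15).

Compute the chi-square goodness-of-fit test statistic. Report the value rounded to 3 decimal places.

test statistic = 77.411

n = 93; E_i = n·p_i = [31.00, 12.40, 24.80, 6.20, 18.60]
χ² = (7−31.00)²/31.00 + (35−12.40)²/12.40 + (27−24.80)²/24.80 + (15−6.20)²/6.20 + (9−18.60)²/18.60 = 77.4113
df = 4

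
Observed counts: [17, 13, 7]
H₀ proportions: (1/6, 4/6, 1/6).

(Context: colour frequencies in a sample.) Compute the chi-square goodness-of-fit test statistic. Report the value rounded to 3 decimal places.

n = 37; E_i = n·p_i = [6.17, 24.67, 6.17]
χ² = (17−6.17)²/6.17 + (13−24.67)²/24.67 + (7−6.17)²/6.17 = 24.6622
df = 2

test statistic = 24.662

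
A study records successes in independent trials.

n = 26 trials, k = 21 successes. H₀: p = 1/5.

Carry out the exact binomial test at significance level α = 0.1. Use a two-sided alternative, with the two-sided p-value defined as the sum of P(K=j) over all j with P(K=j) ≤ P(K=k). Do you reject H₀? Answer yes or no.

Exact binomial: n=26, k=21, p₀=1/5=0.2000
P(X=j) = C(n,j)·p₀^j·(1−p₀)^(n−j); p = Σ P(X=j) over j with P(X=j) ≤ P(X=21)
p-value (two-sided) = 0.00000
At α=0.1: p < α → reject H₀

reject H₀: yes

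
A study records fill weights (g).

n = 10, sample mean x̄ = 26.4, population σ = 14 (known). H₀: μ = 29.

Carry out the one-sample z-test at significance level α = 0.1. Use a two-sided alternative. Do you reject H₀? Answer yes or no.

reject H₀: no

SE = σ/√n = 14/√10 = 4.4272
z = (x̄−μ₀)/SE = (26.4−29)/4.4272 = -0.5873
p-value (two-sided) = 0.55702
At α=0.1: p ≥ α → fail to reject H₀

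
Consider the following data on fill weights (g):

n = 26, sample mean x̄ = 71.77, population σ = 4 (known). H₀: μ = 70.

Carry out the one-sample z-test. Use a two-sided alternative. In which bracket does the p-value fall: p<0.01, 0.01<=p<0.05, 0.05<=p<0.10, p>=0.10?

p-value bracket: 0.01<=p<0.05

SE = σ/√n = 4/√26 = 0.7845
z = (x̄−μ₀)/SE = (71.77−70)/0.7845 = 2.2563
p-value (two-sided) = 0.02405
→ bracket: 0.01<=p<0.05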